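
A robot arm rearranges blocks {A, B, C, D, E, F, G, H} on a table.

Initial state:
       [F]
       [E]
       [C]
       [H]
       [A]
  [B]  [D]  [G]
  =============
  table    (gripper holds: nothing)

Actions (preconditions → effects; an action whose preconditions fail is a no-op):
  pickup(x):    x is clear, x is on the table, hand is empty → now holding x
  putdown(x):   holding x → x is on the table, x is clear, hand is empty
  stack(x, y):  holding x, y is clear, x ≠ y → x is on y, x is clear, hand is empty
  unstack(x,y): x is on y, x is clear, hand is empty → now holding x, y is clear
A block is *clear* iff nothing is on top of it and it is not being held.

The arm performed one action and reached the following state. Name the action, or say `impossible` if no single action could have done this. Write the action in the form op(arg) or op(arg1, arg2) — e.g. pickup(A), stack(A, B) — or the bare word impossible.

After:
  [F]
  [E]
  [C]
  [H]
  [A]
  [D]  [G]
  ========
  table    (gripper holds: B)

target: towers=[D/A/H/C/E/F; G] holding=B
         pickup(G) → towers=[B; D/A/H/C/E/F] holding=G
         pickup(B) → towers=[D/A/H/C/E/F; G] holding=B  ← match
     unstack(F, E) → towers=[B; D/A/H/C/E; G] holding=F

pickup(B)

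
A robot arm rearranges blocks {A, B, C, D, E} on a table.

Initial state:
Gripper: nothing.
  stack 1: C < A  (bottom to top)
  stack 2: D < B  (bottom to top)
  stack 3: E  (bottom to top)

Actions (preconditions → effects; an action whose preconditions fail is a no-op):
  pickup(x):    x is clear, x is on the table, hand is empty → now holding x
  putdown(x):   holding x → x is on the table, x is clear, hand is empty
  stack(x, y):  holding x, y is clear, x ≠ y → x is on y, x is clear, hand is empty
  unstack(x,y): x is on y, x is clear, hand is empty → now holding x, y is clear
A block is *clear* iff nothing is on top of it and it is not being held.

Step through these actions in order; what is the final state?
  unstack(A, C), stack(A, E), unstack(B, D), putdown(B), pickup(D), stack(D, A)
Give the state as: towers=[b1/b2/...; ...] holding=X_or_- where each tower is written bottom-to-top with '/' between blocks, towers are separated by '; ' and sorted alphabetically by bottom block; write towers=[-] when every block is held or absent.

towers=[B; C; E/A/D] holding=-

step 1 (unstack(A, C)): towers=[C; D/B; E] holding=A
step 2 (stack(A, E)): towers=[C; D/B; E/A] holding=-
step 3 (unstack(B, D)): towers=[C; D; E/A] holding=B
step 4 (putdown(B)): towers=[B; C; D; E/A] holding=-
step 5 (pickup(D)): towers=[B; C; E/A] holding=D
step 6 (stack(D, A)): towers=[B; C; E/A/D] holding=-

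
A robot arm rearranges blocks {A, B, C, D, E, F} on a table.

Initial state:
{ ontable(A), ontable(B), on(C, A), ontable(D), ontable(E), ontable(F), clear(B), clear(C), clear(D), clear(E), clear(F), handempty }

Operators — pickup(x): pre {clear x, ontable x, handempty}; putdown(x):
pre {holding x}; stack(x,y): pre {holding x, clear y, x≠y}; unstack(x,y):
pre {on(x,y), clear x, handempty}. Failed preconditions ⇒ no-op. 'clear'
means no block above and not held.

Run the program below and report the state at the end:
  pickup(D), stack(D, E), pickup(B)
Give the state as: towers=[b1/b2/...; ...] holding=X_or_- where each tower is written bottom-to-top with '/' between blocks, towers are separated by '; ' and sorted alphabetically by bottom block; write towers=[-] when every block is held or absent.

towers=[A/C; E/D; F] holding=B

step 1 (pickup(D)): towers=[A/C; B; E; F] holding=D
step 2 (stack(D, E)): towers=[A/C; B; E/D; F] holding=-
step 3 (pickup(B)): towers=[A/C; E/D; F] holding=B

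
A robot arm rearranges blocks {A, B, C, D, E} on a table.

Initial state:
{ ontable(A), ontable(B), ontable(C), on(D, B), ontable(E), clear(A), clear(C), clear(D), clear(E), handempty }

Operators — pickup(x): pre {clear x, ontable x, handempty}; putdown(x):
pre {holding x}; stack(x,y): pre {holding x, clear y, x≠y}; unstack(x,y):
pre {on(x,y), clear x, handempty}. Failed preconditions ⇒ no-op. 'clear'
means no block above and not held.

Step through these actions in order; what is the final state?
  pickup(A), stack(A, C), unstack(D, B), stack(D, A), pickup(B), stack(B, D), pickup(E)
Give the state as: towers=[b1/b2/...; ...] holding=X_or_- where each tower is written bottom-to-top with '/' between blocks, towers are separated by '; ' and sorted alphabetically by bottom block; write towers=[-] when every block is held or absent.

step 1 (pickup(A)): towers=[B/D; C; E] holding=A
step 2 (stack(A, C)): towers=[B/D; C/A; E] holding=-
step 3 (unstack(D, B)): towers=[B; C/A; E] holding=D
step 4 (stack(D, A)): towers=[B; C/A/D; E] holding=-
step 5 (pickup(B)): towers=[C/A/D; E] holding=B
step 6 (stack(B, D)): towers=[C/A/D/B; E] holding=-
step 7 (pickup(E)): towers=[C/A/D/B] holding=E

towers=[C/A/D/B] holding=E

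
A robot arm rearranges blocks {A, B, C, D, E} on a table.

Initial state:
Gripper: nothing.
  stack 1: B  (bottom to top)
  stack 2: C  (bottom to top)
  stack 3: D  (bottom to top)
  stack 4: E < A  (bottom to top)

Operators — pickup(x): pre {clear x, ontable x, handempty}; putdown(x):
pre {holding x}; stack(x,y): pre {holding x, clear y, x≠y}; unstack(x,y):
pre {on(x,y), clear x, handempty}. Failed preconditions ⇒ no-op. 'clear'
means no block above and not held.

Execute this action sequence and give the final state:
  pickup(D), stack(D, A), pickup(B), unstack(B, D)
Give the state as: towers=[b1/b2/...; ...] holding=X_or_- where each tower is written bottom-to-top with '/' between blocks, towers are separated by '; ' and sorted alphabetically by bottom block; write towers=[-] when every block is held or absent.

towers=[C; E/A/D] holding=B

step 1 (pickup(D)): towers=[B; C; E/A] holding=D
step 2 (stack(D, A)): towers=[B; C; E/A/D] holding=-
step 3 (pickup(B)): towers=[C; E/A/D] holding=B
step 4 (unstack(B, D)) [no-op]: towers=[C; E/A/D] holding=B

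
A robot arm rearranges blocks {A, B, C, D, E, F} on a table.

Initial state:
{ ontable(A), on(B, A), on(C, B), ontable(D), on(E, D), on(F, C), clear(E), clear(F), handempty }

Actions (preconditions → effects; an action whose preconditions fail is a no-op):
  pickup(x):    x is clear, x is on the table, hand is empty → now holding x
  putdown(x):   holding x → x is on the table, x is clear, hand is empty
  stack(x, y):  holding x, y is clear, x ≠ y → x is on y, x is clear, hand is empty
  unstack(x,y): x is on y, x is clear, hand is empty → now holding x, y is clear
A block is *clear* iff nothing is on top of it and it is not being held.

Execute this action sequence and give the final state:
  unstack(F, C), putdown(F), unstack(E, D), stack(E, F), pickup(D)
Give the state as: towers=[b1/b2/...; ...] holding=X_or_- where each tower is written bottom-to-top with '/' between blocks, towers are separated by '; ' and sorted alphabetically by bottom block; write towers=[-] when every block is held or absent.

towers=[A/B/C; F/E] holding=D

step 1 (unstack(F, C)): towers=[A/B/C; D/E] holding=F
step 2 (putdown(F)): towers=[A/B/C; D/E; F] holding=-
step 3 (unstack(E, D)): towers=[A/B/C; D; F] holding=E
step 4 (stack(E, F)): towers=[A/B/C; D; F/E] holding=-
step 5 (pickup(D)): towers=[A/B/C; F/E] holding=D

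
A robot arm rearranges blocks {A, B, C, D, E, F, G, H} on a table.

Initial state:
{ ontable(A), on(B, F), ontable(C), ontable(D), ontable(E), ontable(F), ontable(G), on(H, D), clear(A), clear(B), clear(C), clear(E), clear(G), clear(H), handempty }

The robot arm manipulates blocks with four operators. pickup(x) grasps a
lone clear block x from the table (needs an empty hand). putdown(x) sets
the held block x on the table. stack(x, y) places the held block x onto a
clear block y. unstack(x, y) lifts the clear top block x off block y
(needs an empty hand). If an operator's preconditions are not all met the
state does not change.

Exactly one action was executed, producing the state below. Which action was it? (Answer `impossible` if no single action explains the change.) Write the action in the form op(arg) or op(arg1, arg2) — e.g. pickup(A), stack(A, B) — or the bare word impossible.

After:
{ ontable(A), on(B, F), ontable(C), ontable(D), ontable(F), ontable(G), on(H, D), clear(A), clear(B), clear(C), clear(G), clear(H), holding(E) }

pickup(E)

target: towers=[A; C; D/H; F/B; G] holding=E
         pickup(G) → towers=[A; C; D/H; E; F/B] holding=G
         pickup(A) → towers=[C; D/H; E; F/B; G] holding=A
         pickup(E) → towers=[A; C; D/H; F/B; G] holding=E  ← match
     unstack(H, D) → towers=[A; C; D; E; F/B; G] holding=H
     unstack(B, F) → towers=[A; C; D/H; E; F; G] holding=B
         pickup(C) → towers=[A; D/H; E; F/B; G] holding=C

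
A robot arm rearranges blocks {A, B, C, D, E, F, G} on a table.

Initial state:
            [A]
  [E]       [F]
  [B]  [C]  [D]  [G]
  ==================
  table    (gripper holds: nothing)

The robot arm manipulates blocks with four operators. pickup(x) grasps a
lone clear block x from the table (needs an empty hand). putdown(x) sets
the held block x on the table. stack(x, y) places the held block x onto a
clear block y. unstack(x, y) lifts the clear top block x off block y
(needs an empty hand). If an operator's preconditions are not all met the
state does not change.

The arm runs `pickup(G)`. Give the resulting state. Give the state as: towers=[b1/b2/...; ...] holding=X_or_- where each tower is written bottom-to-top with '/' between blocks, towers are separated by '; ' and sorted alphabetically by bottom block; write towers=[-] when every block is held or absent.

towers=[B/E; C; D/F/A] holding=G

before: towers=[B/E; C; D/F/A; G] holding=-
pre[pickup(G)]: clear(G) ✓, ontable(G) ✓, handempty ✓
all met → apply pickup(G)
after:  towers=[B/E; C; D/F/A] holding=G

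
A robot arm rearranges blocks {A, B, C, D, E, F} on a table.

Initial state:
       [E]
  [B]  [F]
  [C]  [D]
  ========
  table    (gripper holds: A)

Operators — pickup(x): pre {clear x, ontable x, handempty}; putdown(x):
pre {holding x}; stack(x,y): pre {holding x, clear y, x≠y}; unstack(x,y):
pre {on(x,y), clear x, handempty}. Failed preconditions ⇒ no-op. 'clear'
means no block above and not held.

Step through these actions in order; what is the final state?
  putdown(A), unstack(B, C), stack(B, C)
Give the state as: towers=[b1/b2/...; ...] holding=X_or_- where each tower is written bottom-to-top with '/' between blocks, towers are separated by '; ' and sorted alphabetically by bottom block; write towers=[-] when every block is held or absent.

towers=[A; C/B; D/F/E] holding=-

step 1 (putdown(A)): towers=[A; C/B; D/F/E] holding=-
step 2 (unstack(B, C)): towers=[A; C; D/F/E] holding=B
step 3 (stack(B, C)): towers=[A; C/B; D/F/E] holding=-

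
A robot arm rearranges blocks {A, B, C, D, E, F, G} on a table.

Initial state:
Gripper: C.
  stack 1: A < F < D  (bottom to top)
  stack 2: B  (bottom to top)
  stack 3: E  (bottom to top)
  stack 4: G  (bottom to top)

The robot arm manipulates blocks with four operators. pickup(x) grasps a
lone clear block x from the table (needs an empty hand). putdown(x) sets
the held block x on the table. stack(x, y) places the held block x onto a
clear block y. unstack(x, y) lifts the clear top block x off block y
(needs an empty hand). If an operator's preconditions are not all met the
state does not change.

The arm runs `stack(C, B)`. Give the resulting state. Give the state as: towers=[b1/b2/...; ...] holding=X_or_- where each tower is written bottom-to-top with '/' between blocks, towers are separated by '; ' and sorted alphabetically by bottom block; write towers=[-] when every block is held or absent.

before: towers=[A/F/D; B; E; G] holding=C
pre[stack(C, B)]: holding(C) ✓, clear(B) ✓, C≠B ✓
all met → apply stack(C, B)
after:  towers=[A/F/D; B/C; E; G] holding=-

towers=[A/F/D; B/C; E; G] holding=-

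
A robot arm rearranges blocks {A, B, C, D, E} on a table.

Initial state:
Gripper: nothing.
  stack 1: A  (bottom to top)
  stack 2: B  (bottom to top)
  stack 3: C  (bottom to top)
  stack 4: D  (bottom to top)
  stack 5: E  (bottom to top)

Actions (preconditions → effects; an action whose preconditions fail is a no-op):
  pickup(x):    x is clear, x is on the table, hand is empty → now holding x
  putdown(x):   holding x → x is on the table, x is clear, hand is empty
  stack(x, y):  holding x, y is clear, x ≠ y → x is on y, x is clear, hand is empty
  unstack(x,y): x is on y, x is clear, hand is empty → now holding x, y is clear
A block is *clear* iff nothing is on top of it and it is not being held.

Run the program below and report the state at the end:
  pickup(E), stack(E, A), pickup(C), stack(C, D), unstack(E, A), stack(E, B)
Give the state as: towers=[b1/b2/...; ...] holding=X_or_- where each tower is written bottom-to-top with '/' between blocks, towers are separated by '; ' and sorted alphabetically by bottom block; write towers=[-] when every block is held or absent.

step 1 (pickup(E)): towers=[A; B; C; D] holding=E
step 2 (stack(E, A)): towers=[A/E; B; C; D] holding=-
step 3 (pickup(C)): towers=[A/E; B; D] holding=C
step 4 (stack(C, D)): towers=[A/E; B; D/C] holding=-
step 5 (unstack(E, A)): towers=[A; B; D/C] holding=E
step 6 (stack(E, B)): towers=[A; B/E; D/C] holding=-

towers=[A; B/E; D/C] holding=-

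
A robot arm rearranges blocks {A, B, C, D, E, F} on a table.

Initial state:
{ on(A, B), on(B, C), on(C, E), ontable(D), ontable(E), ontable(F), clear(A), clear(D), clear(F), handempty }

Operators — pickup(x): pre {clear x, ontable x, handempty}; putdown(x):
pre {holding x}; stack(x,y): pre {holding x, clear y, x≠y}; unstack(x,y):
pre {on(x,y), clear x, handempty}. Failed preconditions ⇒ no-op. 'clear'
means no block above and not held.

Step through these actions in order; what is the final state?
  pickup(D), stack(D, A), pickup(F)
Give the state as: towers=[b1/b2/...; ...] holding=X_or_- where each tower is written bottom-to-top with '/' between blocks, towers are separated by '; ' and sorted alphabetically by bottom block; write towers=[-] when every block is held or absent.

step 1 (pickup(D)): towers=[E/C/B/A; F] holding=D
step 2 (stack(D, A)): towers=[E/C/B/A/D; F] holding=-
step 3 (pickup(F)): towers=[E/C/B/A/D] holding=F

towers=[E/C/B/A/D] holding=F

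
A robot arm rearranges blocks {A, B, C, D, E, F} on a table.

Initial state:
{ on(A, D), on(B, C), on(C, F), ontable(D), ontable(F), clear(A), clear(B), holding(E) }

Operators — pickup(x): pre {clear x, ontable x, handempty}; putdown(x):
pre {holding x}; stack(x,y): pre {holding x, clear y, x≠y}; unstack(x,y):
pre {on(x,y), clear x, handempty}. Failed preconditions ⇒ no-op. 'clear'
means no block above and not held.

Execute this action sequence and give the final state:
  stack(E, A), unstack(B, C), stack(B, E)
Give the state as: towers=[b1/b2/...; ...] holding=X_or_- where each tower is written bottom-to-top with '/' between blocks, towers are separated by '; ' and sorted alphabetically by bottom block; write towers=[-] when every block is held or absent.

towers=[D/A/E/B; F/C] holding=-

step 1 (stack(E, A)): towers=[D/A/E; F/C/B] holding=-
step 2 (unstack(B, C)): towers=[D/A/E; F/C] holding=B
step 3 (stack(B, E)): towers=[D/A/E/B; F/C] holding=-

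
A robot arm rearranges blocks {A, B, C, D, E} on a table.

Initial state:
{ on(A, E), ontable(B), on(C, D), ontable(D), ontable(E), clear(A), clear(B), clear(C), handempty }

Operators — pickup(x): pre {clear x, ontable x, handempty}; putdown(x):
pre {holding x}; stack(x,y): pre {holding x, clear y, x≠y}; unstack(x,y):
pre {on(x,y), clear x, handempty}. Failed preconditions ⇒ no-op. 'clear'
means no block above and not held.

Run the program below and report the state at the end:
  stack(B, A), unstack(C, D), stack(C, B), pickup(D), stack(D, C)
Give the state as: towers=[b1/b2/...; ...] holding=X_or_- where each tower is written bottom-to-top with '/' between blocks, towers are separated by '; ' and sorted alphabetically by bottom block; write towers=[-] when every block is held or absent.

step 1 (stack(B, A)) [no-op]: towers=[B; D/C; E/A] holding=-
step 2 (unstack(C, D)): towers=[B; D; E/A] holding=C
step 3 (stack(C, B)): towers=[B/C; D; E/A] holding=-
step 4 (pickup(D)): towers=[B/C; E/A] holding=D
step 5 (stack(D, C)): towers=[B/C/D; E/A] holding=-

towers=[B/C/D; E/A] holding=-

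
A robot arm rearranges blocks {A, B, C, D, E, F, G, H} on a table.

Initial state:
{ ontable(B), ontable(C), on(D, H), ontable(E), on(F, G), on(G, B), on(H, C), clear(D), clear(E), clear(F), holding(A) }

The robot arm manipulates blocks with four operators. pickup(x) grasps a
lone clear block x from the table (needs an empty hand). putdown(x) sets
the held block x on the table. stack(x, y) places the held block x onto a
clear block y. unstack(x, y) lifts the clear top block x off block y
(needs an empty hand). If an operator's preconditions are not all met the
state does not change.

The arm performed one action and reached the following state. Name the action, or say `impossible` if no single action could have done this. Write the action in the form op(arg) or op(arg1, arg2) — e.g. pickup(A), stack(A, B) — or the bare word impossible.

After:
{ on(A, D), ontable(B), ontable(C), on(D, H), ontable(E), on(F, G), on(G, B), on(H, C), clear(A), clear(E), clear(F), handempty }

stack(A, D)

target: towers=[B/G/F; C/H/D/A; E] holding=-
        putdown(A) → towers=[A; B/G/F; C/H/D; E] holding=-
       stack(A, E) → towers=[B/G/F; C/H/D; E/A] holding=-
       stack(A, F) → towers=[B/G/F/A; C/H/D; E] holding=-
       stack(A, D) → towers=[B/G/F; C/H/D/A; E] holding=-  ← match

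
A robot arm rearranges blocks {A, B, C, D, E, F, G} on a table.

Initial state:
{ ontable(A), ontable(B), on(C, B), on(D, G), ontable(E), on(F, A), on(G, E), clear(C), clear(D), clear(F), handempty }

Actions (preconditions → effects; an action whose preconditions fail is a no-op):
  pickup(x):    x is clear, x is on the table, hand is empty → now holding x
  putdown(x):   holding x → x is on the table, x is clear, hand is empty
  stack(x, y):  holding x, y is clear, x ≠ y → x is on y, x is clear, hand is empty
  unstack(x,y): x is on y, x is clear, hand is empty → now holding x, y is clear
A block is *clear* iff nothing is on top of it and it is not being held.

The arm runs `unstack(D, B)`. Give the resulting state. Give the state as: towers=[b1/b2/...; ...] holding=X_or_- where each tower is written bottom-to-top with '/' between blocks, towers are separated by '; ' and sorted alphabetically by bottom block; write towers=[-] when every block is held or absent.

towers=[A/F; B/C; E/G/D] holding=-

before: towers=[A/F; B/C; E/G/D] holding=-
pre[unstack(D, B)]: on(D,B) fail, clear(D) ok, handempty ok
on(D,B) unmet → unstack(D, B) is a no-op
after:  towers=[A/F; B/C; E/G/D] holding=-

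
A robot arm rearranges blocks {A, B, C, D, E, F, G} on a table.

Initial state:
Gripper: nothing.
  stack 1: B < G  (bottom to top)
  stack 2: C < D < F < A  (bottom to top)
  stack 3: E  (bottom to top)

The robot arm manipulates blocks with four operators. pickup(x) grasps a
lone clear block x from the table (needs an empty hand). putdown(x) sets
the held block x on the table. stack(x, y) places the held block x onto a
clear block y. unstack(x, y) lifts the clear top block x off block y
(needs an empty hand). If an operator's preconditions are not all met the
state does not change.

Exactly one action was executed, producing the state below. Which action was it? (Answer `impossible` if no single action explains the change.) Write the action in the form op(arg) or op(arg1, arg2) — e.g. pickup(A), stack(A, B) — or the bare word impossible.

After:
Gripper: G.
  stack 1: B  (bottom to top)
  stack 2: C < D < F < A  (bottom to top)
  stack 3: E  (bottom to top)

target: towers=[B; C/D/F/A; E] holding=G
     unstack(G, B) → towers=[B; C/D/F/A; E] holding=G  ← match
     unstack(A, F) → towers=[B/G; C/D/F; E] holding=A
         pickup(E) → towers=[B/G; C/D/F/A] holding=E

unstack(G, B)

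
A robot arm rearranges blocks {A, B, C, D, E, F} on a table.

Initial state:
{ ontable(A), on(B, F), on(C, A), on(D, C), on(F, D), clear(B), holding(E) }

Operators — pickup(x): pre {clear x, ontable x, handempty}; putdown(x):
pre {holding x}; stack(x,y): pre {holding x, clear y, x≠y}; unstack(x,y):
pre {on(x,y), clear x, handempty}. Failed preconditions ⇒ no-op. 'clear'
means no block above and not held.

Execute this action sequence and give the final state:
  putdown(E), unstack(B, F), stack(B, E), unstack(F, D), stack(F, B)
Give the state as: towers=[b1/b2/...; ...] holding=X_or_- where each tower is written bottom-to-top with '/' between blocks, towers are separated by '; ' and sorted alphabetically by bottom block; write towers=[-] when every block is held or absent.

step 1 (putdown(E)): towers=[A/C/D/F/B; E] holding=-
step 2 (unstack(B, F)): towers=[A/C/D/F; E] holding=B
step 3 (stack(B, E)): towers=[A/C/D/F; E/B] holding=-
step 4 (unstack(F, D)): towers=[A/C/D; E/B] holding=F
step 5 (stack(F, B)): towers=[A/C/D; E/B/F] holding=-

towers=[A/C/D; E/B/F] holding=-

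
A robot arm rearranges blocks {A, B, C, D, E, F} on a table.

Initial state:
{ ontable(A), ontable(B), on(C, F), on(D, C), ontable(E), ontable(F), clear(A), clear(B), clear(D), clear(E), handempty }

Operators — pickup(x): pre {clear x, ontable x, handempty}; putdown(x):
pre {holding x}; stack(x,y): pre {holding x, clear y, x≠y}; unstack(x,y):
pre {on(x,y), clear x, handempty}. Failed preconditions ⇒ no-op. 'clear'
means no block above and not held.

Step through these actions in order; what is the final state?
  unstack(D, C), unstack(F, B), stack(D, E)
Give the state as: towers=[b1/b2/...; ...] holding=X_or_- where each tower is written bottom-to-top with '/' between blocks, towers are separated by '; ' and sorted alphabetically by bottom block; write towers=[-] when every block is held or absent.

step 1 (unstack(D, C)): towers=[A; B; E; F/C] holding=D
step 2 (unstack(F, B)) [no-op]: towers=[A; B; E; F/C] holding=D
step 3 (stack(D, E)): towers=[A; B; E/D; F/C] holding=-

towers=[A; B; E/D; F/C] holding=-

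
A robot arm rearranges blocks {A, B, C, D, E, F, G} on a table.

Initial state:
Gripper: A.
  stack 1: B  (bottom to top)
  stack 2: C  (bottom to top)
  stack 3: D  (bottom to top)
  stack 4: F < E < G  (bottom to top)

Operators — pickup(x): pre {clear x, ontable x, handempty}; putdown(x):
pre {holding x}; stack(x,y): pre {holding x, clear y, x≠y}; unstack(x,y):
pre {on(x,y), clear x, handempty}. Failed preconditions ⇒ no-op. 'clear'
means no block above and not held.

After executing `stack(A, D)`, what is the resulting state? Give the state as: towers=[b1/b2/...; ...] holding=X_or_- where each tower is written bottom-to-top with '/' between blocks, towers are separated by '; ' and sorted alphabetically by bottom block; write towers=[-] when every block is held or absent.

towers=[B; C; D/A; F/E/G] holding=-

before: towers=[B; C; D; F/E/G] holding=A
pre[stack(A, D)]: holding(A) ok, clear(D) ok, A≠D ok
all met → apply stack(A, D)
after:  towers=[B; C; D/A; F/E/G] holding=-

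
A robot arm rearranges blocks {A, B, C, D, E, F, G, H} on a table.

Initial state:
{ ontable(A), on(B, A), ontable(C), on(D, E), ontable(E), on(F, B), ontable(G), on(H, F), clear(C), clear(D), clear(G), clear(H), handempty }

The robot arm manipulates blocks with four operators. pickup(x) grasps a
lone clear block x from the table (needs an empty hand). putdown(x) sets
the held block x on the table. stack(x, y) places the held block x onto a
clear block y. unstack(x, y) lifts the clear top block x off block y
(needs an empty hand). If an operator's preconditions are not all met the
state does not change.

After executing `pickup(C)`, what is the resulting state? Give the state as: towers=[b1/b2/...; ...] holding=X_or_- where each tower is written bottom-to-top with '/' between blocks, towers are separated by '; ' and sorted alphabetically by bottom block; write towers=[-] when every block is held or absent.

towers=[A/B/F/H; E/D; G] holding=C

before: towers=[A/B/F/H; C; E/D; G] holding=-
pre[pickup(C)]: clear(C) yes, ontable(C) yes, handempty yes
all met → apply pickup(C)
after:  towers=[A/B/F/H; E/D; G] holding=C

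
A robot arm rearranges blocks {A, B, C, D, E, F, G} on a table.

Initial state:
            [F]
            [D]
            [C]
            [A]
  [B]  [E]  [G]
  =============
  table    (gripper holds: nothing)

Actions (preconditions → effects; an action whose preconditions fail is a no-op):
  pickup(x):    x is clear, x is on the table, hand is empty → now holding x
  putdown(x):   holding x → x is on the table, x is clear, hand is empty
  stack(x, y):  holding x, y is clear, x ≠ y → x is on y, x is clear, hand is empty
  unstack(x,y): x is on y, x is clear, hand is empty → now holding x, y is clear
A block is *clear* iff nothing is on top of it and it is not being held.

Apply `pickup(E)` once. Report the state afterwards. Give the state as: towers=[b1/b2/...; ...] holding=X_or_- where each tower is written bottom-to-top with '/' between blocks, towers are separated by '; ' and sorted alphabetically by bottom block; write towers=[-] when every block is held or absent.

before: towers=[B; E; G/A/C/D/F] holding=-
pre[pickup(E)]: clear(E) ✓, ontable(E) ✓, handempty ✓
all met → apply pickup(E)
after:  towers=[B; G/A/C/D/F] holding=E

towers=[B; G/A/C/D/F] holding=E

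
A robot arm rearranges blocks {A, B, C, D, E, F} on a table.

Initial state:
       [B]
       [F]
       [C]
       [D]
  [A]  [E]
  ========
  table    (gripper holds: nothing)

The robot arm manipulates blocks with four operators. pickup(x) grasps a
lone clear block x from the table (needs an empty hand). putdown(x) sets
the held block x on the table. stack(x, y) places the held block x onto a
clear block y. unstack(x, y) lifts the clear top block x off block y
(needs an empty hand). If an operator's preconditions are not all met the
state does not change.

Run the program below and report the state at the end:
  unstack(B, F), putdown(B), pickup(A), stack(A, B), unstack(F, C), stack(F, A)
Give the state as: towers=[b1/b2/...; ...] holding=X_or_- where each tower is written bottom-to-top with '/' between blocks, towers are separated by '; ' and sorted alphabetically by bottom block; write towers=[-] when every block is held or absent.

step 1 (unstack(B, F)): towers=[A; E/D/C/F] holding=B
step 2 (putdown(B)): towers=[A; B; E/D/C/F] holding=-
step 3 (pickup(A)): towers=[B; E/D/C/F] holding=A
step 4 (stack(A, B)): towers=[B/A; E/D/C/F] holding=-
step 5 (unstack(F, C)): towers=[B/A; E/D/C] holding=F
step 6 (stack(F, A)): towers=[B/A/F; E/D/C] holding=-

towers=[B/A/F; E/D/C] holding=-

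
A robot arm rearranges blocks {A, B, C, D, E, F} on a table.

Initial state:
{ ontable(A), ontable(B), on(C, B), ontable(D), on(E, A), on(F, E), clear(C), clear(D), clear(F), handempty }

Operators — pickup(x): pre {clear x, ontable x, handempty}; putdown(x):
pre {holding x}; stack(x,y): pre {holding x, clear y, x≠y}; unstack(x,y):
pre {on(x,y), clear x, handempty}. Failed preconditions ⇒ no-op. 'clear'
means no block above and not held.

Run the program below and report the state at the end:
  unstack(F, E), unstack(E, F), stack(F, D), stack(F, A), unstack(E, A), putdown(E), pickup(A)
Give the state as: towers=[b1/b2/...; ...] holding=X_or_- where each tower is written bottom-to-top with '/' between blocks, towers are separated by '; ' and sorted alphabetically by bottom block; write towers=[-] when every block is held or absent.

step 1 (unstack(F, E)): towers=[A/E; B/C; D] holding=F
step 2 (unstack(E, F)) [no-op]: towers=[A/E; B/C; D] holding=F
step 3 (stack(F, D)): towers=[A/E; B/C; D/F] holding=-
step 4 (stack(F, A)) [no-op]: towers=[A/E; B/C; D/F] holding=-
step 5 (unstack(E, A)): towers=[A; B/C; D/F] holding=E
step 6 (putdown(E)): towers=[A; B/C; D/F; E] holding=-
step 7 (pickup(A)): towers=[B/C; D/F; E] holding=A

towers=[B/C; D/F; E] holding=A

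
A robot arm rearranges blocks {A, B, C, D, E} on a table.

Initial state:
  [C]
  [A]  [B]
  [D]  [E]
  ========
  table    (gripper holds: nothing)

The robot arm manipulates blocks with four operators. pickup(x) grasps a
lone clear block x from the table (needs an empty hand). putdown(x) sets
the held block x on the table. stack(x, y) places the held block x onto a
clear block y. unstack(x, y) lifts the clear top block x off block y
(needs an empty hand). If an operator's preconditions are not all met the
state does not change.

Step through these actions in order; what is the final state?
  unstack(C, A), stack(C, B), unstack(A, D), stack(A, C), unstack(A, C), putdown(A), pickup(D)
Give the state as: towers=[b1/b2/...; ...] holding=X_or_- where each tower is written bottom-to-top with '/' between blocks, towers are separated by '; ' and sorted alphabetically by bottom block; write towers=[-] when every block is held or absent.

step 1 (unstack(C, A)): towers=[D/A; E/B] holding=C
step 2 (stack(C, B)): towers=[D/A; E/B/C] holding=-
step 3 (unstack(A, D)): towers=[D; E/B/C] holding=A
step 4 (stack(A, C)): towers=[D; E/B/C/A] holding=-
step 5 (unstack(A, C)): towers=[D; E/B/C] holding=A
step 6 (putdown(A)): towers=[A; D; E/B/C] holding=-
step 7 (pickup(D)): towers=[A; E/B/C] holding=D

towers=[A; E/B/C] holding=D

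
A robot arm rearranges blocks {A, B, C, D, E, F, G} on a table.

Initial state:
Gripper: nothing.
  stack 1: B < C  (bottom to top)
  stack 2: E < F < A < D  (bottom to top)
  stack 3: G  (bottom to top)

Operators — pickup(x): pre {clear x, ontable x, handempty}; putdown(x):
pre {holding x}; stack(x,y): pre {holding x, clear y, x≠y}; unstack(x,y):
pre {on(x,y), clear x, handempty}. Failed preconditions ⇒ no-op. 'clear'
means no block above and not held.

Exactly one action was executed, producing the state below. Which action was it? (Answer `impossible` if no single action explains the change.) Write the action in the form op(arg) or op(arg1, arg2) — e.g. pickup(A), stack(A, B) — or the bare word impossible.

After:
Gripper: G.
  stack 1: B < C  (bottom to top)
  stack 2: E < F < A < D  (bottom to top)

target: towers=[B/C; E/F/A/D] holding=G
         pickup(G) → towers=[B/C; E/F/A/D] holding=G  ← match
     unstack(D, A) → towers=[B/C; E/F/A; G] holding=D
     unstack(C, B) → towers=[B; E/F/A/D; G] holding=C

pickup(G)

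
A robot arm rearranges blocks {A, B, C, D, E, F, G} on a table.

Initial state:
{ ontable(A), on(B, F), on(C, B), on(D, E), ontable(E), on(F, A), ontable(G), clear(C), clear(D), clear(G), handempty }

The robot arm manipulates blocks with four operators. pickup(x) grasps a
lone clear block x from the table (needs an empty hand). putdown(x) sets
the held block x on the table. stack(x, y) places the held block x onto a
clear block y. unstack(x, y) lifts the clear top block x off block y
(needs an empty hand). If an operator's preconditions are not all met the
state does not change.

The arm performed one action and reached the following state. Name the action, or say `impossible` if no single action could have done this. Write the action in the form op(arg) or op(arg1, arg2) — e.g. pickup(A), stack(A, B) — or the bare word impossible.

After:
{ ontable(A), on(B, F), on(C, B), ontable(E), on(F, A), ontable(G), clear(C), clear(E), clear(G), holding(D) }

unstack(D, E)

target: towers=[A/F/B/C; E; G] holding=D
         pickup(G) → towers=[A/F/B/C; E/D] holding=G
     unstack(D, E) → towers=[A/F/B/C; E; G] holding=D  ← match
     unstack(C, B) → towers=[A/F/B; E/D; G] holding=C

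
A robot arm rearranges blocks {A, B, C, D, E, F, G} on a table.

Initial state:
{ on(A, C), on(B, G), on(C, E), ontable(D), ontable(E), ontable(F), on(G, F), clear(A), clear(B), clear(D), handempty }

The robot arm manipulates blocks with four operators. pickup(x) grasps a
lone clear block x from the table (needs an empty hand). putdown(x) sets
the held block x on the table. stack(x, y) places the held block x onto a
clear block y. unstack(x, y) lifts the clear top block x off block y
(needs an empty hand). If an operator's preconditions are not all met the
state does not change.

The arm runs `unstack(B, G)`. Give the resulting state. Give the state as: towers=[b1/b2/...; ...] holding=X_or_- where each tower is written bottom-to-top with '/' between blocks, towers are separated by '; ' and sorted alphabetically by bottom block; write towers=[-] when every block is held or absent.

before: towers=[D; E/C/A; F/G/B] holding=-
pre[unstack(B, G)]: on(B,G) ok, clear(B) ok, handempty ok
all met → apply unstack(B, G)
after:  towers=[D; E/C/A; F/G] holding=B

towers=[D; E/C/A; F/G] holding=B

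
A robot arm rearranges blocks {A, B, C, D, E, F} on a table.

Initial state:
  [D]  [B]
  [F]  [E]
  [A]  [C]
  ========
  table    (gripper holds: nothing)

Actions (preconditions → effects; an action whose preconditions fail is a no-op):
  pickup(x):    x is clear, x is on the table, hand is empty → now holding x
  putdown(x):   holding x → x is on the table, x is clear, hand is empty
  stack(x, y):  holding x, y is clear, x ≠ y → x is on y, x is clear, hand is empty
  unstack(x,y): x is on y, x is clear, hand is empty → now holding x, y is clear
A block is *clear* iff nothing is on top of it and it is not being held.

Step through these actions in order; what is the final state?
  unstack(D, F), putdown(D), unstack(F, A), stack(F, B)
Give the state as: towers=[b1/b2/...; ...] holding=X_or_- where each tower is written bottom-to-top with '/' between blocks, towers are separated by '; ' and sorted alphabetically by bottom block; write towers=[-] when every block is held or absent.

towers=[A; C/E/B/F; D] holding=-

step 1 (unstack(D, F)): towers=[A/F; C/E/B] holding=D
step 2 (putdown(D)): towers=[A/F; C/E/B; D] holding=-
step 3 (unstack(F, A)): towers=[A; C/E/B; D] holding=F
step 4 (stack(F, B)): towers=[A; C/E/B/F; D] holding=-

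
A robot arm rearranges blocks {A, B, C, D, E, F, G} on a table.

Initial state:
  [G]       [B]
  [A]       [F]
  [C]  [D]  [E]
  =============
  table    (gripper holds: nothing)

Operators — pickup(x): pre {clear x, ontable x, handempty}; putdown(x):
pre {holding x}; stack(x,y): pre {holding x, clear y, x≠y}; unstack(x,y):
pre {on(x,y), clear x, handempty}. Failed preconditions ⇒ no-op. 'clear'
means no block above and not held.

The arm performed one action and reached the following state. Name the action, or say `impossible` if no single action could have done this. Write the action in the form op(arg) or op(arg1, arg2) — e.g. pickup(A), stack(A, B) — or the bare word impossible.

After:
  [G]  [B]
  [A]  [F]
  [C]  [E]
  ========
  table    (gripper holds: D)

pickup(D)

target: towers=[C/A/G; E/F/B] holding=D
     unstack(B, F) → towers=[C/A/G; D; E/F] holding=B
     unstack(G, A) → towers=[C/A; D; E/F/B] holding=G
         pickup(D) → towers=[C/A/G; E/F/B] holding=D  ← match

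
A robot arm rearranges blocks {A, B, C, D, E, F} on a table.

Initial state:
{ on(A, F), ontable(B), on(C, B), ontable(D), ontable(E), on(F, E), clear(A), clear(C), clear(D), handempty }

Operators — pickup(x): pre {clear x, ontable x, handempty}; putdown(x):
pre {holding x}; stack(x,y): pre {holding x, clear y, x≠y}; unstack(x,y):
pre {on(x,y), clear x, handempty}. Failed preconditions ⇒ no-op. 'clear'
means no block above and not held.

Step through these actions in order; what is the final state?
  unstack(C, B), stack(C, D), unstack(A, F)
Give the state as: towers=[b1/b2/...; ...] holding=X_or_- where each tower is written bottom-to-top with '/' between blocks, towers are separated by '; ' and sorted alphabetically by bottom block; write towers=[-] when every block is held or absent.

step 1 (unstack(C, B)): towers=[B; D; E/F/A] holding=C
step 2 (stack(C, D)): towers=[B; D/C; E/F/A] holding=-
step 3 (unstack(A, F)): towers=[B; D/C; E/F] holding=A

towers=[B; D/C; E/F] holding=A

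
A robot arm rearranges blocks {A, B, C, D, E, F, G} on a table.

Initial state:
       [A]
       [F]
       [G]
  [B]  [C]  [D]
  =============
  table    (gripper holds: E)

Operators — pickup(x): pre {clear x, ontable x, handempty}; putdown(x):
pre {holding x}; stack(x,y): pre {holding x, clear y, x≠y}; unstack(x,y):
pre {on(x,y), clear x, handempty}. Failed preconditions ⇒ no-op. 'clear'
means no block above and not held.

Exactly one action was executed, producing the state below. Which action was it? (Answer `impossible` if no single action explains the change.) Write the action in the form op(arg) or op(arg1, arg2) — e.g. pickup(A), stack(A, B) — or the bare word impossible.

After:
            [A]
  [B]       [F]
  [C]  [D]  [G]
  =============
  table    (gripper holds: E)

impossible

target: towers=[C/B; D; G/F/A] holding=E
        putdown(E) → towers=[B; C/G/F/A; D; E] holding=-
       stack(E, B) → towers=[B/E; C/G/F/A; D] holding=-
       stack(E, D) → towers=[B; C/G/F/A; D/E] holding=-
       stack(E, A) → towers=[B; C/G/F/A/E; D] holding=-
none of the 4 applicable actions match → impossible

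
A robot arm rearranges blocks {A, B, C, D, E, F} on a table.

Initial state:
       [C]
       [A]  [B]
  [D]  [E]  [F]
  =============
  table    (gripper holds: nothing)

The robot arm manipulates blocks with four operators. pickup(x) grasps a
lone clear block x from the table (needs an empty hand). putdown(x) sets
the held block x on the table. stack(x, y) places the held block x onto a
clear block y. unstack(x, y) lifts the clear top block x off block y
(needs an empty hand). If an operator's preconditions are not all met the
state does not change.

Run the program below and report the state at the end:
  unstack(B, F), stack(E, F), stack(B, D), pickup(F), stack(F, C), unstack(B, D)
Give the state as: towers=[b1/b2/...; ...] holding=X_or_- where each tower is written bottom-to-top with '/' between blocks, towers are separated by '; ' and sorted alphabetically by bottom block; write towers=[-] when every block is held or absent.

step 1 (unstack(B, F)): towers=[D; E/A/C; F] holding=B
step 2 (stack(E, F)) [no-op]: towers=[D; E/A/C; F] holding=B
step 3 (stack(B, D)): towers=[D/B; E/A/C; F] holding=-
step 4 (pickup(F)): towers=[D/B; E/A/C] holding=F
step 5 (stack(F, C)): towers=[D/B; E/A/C/F] holding=-
step 6 (unstack(B, D)): towers=[D; E/A/C/F] holding=B

towers=[D; E/A/C/F] holding=B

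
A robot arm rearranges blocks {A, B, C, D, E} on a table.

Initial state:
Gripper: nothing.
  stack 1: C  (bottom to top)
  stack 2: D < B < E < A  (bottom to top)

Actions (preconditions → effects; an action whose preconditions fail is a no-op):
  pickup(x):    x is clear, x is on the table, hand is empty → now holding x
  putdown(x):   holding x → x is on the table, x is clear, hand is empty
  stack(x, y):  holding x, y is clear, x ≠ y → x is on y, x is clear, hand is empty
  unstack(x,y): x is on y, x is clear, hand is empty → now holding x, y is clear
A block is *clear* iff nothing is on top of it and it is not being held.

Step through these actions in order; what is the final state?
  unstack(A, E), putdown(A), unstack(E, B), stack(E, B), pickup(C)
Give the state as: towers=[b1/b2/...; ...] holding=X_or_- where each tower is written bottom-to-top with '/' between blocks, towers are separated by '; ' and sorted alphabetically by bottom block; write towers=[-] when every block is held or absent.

step 1 (unstack(A, E)): towers=[C; D/B/E] holding=A
step 2 (putdown(A)): towers=[A; C; D/B/E] holding=-
step 3 (unstack(E, B)): towers=[A; C; D/B] holding=E
step 4 (stack(E, B)): towers=[A; C; D/B/E] holding=-
step 5 (pickup(C)): towers=[A; D/B/E] holding=C

towers=[A; D/B/E] holding=C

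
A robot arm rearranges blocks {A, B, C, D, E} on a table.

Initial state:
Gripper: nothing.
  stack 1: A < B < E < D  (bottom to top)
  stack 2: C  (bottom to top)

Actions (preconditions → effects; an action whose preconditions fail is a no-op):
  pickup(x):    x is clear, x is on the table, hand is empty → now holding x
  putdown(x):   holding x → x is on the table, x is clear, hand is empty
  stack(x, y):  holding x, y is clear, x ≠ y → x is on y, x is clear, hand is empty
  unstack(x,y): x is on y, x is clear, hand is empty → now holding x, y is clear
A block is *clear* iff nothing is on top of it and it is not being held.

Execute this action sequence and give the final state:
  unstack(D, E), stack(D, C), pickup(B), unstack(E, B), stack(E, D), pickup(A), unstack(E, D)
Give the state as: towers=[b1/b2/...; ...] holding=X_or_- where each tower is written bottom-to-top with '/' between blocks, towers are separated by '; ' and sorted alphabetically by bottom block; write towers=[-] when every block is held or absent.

step 1 (unstack(D, E)): towers=[A/B/E; C] holding=D
step 2 (stack(D, C)): towers=[A/B/E; C/D] holding=-
step 3 (pickup(B)) [no-op]: towers=[A/B/E; C/D] holding=-
step 4 (unstack(E, B)): towers=[A/B; C/D] holding=E
step 5 (stack(E, D)): towers=[A/B; C/D/E] holding=-
step 6 (pickup(A)) [no-op]: towers=[A/B; C/D/E] holding=-
step 7 (unstack(E, D)): towers=[A/B; C/D] holding=E

towers=[A/B; C/D] holding=E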